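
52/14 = 26/7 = 3.71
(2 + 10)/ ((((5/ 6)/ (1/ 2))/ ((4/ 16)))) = 1.80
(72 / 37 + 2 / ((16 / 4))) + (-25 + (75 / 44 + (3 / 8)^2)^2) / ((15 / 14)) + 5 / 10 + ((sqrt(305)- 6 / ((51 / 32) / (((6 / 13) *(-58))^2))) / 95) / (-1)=83992324135321 / 7507537889280- sqrt(305) / 95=11.00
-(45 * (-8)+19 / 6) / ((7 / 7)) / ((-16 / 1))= -2141 / 96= -22.30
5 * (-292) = -1460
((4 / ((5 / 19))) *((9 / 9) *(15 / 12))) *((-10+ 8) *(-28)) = 1064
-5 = -5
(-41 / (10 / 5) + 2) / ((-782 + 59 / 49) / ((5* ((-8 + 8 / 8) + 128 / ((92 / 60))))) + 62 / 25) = -79726675 / 1888114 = -42.23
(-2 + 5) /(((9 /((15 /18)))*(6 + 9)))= 1 /54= 0.02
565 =565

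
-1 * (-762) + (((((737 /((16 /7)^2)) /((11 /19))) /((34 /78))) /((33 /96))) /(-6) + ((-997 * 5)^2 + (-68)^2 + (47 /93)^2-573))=643186894323283 /25877808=24854767.23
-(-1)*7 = 7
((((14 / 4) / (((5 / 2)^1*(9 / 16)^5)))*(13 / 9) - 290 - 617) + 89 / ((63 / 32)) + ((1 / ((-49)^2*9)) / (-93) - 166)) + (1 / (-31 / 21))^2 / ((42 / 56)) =-6077616951595034 / 6131131186005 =-991.27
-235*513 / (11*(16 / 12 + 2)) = -72333 / 22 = -3287.86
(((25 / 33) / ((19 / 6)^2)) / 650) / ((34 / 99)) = 27 / 79781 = 0.00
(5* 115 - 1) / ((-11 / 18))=-10332 / 11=-939.27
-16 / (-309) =16 / 309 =0.05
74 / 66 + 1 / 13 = 514 / 429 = 1.20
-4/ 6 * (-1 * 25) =50/ 3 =16.67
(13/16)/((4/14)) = 91/32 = 2.84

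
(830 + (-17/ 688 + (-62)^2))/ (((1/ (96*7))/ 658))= 88868947020/ 43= 2066719698.14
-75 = -75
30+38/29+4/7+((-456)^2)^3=1825093397131303240/203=8990607867641887.88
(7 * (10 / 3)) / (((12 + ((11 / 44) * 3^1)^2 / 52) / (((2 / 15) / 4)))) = 5824 / 89937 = 0.06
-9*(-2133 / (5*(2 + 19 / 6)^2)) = 691092 / 4805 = 143.83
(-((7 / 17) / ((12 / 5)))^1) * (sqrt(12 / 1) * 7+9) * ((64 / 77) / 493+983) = -1306050445 * sqrt(3) / 553146 - 559735905 / 368764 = -5607.47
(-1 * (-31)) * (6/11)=186/11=16.91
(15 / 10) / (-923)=-3 / 1846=-0.00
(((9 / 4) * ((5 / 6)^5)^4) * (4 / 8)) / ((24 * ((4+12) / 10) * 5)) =95367431640625 / 623984373770747904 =0.00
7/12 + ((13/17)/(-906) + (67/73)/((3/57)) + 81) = 74222461/749564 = 99.02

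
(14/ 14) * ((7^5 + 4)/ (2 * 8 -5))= 1528.27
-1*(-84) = 84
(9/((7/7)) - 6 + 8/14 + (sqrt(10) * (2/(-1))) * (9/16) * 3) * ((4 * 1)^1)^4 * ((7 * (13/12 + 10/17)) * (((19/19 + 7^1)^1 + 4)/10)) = 218240/17 - 1031184 * sqrt(10)/85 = -25525.77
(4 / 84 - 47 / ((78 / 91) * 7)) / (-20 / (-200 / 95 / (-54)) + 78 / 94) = 5123 / 337008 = 0.02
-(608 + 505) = -1113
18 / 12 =3 / 2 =1.50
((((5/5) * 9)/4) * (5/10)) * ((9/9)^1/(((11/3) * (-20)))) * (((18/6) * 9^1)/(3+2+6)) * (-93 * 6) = 203391/9680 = 21.01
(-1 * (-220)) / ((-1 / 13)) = -2860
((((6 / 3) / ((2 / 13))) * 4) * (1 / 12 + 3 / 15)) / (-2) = -221 / 30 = -7.37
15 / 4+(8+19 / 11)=593 / 44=13.48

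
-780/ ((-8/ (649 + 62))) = 138645/ 2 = 69322.50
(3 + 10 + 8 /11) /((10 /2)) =151 /55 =2.75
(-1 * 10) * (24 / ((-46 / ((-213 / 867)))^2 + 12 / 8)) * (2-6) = 1935744 / 70695199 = 0.03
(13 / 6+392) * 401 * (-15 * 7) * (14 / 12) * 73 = -16961508025 / 12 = -1413459002.08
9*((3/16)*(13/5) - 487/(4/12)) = -1051569/80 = -13144.61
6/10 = 3/5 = 0.60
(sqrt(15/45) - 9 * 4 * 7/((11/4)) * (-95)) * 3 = sqrt(3) + 287280/11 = 26118.10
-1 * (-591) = 591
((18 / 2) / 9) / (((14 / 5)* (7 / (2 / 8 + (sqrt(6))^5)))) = 4.51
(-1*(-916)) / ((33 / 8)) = 7328 / 33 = 222.06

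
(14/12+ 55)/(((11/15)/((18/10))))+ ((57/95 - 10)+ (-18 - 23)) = 87.46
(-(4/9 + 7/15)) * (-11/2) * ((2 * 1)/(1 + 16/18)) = 451/85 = 5.31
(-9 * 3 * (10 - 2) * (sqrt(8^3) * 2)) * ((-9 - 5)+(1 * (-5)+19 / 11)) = 1313280 * sqrt(2) / 11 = 168841.67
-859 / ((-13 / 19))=16321 / 13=1255.46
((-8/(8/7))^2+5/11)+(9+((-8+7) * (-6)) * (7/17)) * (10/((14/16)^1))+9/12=949271/5236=181.30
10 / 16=5 / 8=0.62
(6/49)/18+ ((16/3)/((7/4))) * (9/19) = 4051/2793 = 1.45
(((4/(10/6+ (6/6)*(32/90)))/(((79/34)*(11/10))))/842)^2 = 936360000/1108374509323081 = 0.00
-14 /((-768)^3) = 7 /226492416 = 0.00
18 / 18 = 1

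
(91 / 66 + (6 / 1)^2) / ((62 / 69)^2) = 3915129 / 84568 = 46.30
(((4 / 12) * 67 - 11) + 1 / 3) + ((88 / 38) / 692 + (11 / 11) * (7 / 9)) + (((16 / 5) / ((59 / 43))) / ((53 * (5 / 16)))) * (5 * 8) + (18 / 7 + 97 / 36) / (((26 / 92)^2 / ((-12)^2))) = 5204906500782151 / 547173232515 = 9512.36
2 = 2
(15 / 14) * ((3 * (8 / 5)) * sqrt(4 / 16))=2.57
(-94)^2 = 8836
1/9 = 0.11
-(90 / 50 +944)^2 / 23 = -38892.94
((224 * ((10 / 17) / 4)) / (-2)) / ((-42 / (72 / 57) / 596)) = 95360 / 323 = 295.23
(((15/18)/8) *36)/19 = 15/76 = 0.20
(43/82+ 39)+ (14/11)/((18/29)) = 337505/8118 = 41.57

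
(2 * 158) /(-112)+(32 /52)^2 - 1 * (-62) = 281825 /4732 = 59.56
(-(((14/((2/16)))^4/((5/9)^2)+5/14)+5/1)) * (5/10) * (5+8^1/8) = -535311291897/350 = -1529460833.99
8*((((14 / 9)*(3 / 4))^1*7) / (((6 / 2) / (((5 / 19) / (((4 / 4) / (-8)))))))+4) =-2368 / 171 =-13.85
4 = 4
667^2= 444889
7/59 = 0.12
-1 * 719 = -719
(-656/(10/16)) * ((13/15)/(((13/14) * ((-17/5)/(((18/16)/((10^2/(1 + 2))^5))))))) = 0.00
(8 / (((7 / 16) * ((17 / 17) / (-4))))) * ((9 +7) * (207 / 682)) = -847872 / 2387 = -355.20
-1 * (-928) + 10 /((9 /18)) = 948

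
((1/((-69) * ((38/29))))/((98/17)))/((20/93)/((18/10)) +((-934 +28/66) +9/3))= 1513017/733755930572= 0.00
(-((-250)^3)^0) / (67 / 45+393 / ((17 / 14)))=-0.00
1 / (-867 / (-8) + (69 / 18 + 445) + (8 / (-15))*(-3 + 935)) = 120 / 7217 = 0.02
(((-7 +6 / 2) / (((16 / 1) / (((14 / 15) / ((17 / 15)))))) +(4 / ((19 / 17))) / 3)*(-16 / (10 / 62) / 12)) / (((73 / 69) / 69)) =-62742574 / 117895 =-532.19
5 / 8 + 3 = 29 / 8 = 3.62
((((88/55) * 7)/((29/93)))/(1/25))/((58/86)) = 1119720/841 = 1331.41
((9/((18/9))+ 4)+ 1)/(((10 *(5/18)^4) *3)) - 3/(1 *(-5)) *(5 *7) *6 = 559962/3125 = 179.19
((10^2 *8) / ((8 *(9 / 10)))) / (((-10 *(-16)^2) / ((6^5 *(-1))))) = 675 / 2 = 337.50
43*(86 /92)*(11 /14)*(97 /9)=1972883 /5796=340.39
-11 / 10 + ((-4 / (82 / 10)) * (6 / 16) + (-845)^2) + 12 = 146377322 / 205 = 714035.72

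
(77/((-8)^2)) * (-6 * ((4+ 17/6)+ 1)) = -3619/64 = -56.55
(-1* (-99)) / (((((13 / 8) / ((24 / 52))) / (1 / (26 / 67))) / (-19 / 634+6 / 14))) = 140805324 / 4875143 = 28.88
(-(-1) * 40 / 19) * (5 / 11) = 200 / 209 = 0.96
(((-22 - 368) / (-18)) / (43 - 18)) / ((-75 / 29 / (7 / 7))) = -377 / 1125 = -0.34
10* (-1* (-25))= 250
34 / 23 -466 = -10684 / 23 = -464.52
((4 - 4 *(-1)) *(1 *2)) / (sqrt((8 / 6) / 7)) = 8 *sqrt(21) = 36.66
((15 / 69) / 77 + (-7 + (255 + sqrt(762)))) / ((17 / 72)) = 72*sqrt(762) / 17 + 31623336 / 30107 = 1167.28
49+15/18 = 299/6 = 49.83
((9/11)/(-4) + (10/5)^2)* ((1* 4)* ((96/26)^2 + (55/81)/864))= 26929155977/130100256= 206.99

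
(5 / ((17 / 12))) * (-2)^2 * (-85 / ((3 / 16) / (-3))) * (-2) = -38400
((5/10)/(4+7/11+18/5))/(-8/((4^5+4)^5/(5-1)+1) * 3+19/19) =1753984543804735/28892909030671946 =0.06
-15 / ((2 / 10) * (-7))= 75 / 7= 10.71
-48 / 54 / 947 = -8 / 8523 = -0.00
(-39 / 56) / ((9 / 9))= -39 / 56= -0.70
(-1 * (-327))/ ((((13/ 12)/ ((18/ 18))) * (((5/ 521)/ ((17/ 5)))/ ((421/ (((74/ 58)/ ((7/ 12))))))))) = 247521273657/ 12025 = 20583889.70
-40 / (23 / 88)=-3520 / 23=-153.04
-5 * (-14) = 70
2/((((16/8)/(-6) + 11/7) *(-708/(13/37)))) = -7/8732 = -0.00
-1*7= -7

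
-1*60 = -60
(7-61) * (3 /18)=-9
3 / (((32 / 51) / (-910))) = -4350.94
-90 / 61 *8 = -720 / 61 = -11.80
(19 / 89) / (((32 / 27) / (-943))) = -483759 / 2848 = -169.86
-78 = -78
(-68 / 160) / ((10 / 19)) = -323 / 400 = -0.81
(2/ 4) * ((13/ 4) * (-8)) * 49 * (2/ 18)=-637/ 9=-70.78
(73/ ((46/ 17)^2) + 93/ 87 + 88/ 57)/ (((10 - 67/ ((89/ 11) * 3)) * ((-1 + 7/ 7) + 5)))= 783419741/ 2253715628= 0.35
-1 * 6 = -6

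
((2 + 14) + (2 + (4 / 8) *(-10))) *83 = 1079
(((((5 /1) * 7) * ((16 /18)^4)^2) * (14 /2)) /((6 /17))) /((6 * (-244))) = -4367319040 /23632649829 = -0.18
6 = 6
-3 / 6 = -1 / 2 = -0.50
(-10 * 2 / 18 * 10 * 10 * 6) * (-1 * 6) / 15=800 / 3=266.67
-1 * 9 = -9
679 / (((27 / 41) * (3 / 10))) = 278390 / 81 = 3436.91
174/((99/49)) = 2842/33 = 86.12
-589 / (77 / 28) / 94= -1178 / 517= -2.28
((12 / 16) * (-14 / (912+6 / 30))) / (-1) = 105 / 9122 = 0.01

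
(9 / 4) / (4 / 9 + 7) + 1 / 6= 377 / 804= 0.47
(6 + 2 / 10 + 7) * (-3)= -198 / 5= -39.60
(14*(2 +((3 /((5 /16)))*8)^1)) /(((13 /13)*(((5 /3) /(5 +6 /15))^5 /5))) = 19233102755916 /9765625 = 1969469.72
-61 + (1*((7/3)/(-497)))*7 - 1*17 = -16621/213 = -78.03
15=15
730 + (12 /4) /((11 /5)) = 8045 /11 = 731.36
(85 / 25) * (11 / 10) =187 / 50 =3.74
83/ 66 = 1.26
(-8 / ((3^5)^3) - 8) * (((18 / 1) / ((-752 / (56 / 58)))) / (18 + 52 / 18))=100442356 / 11348213967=0.01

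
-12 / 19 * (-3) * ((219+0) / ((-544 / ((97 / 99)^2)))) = -0.73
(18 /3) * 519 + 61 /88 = 3114.69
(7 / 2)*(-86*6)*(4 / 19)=-7224 / 19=-380.21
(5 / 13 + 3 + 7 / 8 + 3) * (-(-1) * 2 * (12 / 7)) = 2265 / 91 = 24.89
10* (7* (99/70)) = 99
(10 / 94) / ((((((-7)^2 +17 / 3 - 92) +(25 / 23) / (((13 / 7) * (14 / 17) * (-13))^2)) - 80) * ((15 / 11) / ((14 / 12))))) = -101163062 / 130410582609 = -0.00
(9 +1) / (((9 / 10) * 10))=10 / 9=1.11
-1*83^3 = -571787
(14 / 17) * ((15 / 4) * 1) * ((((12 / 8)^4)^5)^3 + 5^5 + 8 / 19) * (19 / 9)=28190122649256595119399587231945 / 117597993469898391552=239716017403.58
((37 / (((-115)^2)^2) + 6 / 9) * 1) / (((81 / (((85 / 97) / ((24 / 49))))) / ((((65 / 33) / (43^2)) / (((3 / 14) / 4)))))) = 26515992567883 / 90557144801682075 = 0.00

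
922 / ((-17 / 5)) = -271.18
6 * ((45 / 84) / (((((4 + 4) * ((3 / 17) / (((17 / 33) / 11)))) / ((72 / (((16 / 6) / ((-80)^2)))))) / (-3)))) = -46818000 / 847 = -55275.09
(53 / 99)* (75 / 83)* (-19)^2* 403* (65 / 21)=12529723375 / 57519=217836.25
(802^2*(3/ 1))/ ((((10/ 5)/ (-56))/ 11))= -594320496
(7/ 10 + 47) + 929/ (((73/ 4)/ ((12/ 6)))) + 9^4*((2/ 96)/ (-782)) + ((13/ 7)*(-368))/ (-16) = 6139412007/ 31968160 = 192.05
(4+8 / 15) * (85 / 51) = 7.56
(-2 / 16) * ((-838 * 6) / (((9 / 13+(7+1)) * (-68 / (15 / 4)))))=-3.99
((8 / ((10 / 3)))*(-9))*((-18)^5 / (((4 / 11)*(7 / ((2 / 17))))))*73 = 137706634.65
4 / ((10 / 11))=22 / 5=4.40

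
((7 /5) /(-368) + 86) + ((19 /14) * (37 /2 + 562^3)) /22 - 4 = 1551399605631 /141680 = 10950025.45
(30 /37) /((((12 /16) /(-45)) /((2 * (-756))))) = 2721600 /37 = 73556.76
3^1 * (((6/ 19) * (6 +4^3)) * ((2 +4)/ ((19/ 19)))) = 7560/ 19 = 397.89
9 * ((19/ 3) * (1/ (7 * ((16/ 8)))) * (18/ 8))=513/ 56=9.16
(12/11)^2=144/121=1.19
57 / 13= 4.38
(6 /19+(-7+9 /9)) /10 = -54 /95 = -0.57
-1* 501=-501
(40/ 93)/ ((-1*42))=-20/ 1953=-0.01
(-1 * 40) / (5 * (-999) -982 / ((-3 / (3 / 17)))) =680 / 83933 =0.01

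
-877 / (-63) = 877 / 63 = 13.92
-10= -10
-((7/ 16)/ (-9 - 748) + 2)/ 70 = -24217/ 847840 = -0.03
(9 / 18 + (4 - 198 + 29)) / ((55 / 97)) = -31913 / 110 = -290.12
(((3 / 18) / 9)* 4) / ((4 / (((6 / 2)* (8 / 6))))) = 2 / 27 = 0.07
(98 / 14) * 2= 14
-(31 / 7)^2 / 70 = -961 / 3430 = -0.28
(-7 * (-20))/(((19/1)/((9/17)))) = 1260/323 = 3.90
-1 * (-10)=10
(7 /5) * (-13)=-91 /5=-18.20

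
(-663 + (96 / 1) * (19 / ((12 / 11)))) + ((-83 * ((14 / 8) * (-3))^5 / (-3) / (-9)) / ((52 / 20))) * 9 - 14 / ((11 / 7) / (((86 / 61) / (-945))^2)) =43449.45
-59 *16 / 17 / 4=-236 / 17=-13.88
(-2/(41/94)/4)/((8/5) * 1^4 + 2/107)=-25145/35506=-0.71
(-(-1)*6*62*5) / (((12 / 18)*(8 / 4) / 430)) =599850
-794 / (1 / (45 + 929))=-773356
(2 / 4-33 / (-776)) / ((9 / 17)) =1.02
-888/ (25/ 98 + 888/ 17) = -1479408/ 87449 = -16.92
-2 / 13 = -0.15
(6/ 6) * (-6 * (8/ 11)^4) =-24576/ 14641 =-1.68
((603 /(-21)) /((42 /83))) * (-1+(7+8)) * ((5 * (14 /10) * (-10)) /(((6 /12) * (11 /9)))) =1000980 /11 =90998.18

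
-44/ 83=-0.53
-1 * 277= -277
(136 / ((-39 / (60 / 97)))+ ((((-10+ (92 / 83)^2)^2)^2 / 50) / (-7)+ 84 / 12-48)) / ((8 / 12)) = -89567780341182485063529 / 994049176654565745350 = -90.10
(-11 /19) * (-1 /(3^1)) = 11 /57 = 0.19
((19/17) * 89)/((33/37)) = 62567/561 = 111.53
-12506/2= -6253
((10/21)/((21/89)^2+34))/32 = 7921/18127536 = 0.00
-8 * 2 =-16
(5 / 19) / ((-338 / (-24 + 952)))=-2320 / 3211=-0.72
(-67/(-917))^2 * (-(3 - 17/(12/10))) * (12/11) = 601526/9249779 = 0.07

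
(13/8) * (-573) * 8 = -7449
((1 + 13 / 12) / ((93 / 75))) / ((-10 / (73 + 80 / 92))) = -212375 / 17112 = -12.41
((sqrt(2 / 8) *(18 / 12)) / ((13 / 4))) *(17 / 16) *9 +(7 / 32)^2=30013 / 13312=2.25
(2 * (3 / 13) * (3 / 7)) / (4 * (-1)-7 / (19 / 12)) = -171 / 7280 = -0.02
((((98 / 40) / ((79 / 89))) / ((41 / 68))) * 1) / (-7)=-10591 / 16195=-0.65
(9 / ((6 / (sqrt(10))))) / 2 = 3 *sqrt(10) / 4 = 2.37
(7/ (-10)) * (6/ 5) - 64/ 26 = -1073/ 325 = -3.30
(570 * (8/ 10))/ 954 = 76/ 159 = 0.48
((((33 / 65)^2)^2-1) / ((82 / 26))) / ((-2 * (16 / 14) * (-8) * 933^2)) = -911351 / 49006898533125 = -0.00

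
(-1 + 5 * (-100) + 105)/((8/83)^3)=-442241.51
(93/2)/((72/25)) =775/48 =16.15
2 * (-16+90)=148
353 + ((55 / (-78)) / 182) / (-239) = 1197673987 / 3392844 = 353.00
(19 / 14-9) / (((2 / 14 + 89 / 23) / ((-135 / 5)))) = 66447 / 1292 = 51.43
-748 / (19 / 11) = -8228 / 19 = -433.05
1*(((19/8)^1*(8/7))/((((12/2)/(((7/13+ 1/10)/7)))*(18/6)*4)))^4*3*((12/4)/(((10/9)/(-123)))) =-253577449892681/1820880485067571200000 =-0.00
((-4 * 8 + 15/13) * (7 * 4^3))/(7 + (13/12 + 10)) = -307968/403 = -764.19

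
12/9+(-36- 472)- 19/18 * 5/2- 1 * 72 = -20927/36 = -581.31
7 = 7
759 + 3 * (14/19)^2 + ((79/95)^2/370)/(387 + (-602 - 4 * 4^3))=760.63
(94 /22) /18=47 /198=0.24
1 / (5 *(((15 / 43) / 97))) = 4171 / 75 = 55.61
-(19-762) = 743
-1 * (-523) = 523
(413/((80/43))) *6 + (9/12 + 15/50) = 53319/40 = 1332.98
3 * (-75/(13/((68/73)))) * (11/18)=-9350/949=-9.85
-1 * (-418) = 418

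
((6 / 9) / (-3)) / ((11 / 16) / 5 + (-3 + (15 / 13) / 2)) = 2080 / 21393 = 0.10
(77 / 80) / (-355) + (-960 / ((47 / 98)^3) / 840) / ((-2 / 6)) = 91637215229 / 2948573200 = 31.08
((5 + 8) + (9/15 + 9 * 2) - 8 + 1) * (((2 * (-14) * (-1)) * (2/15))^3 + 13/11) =81001691/61875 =1309.12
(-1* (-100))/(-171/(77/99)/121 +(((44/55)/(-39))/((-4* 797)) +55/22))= 26327301000/179816849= 146.41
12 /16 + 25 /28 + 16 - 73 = -775 /14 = -55.36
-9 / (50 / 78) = -351 / 25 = -14.04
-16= -16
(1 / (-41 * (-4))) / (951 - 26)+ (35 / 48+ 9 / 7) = 25675309 / 12742800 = 2.01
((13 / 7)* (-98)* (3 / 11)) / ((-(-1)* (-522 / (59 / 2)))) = 5369 / 1914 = 2.81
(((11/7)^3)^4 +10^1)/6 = 39.46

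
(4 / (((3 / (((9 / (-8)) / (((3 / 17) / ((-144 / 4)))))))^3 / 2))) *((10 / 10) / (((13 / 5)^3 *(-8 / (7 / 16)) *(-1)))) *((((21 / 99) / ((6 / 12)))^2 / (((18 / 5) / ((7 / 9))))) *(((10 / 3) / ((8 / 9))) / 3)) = 541.67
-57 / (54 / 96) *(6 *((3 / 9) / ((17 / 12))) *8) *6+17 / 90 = -10505951 / 1530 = -6866.63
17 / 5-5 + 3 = 7 / 5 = 1.40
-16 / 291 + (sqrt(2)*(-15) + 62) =18026 / 291-15*sqrt(2) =40.73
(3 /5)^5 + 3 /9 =3854 /9375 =0.41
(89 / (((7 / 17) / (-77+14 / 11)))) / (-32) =180047 / 352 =511.50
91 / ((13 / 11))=77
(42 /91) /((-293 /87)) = -522 /3809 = -0.14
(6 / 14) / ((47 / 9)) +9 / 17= 0.61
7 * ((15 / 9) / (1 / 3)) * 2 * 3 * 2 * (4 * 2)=3360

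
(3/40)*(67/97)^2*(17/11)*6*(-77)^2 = 370194363/188180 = 1967.24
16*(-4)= -64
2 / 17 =0.12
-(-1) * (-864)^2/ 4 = 186624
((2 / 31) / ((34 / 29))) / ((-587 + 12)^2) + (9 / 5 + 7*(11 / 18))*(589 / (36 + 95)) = 11227392979507 / 410856446250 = 27.33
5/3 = 1.67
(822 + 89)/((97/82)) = 74702/97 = 770.12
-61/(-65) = 61/65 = 0.94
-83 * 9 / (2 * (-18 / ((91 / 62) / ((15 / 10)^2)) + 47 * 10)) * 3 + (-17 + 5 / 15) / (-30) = -1432789 / 724662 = -1.98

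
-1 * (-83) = 83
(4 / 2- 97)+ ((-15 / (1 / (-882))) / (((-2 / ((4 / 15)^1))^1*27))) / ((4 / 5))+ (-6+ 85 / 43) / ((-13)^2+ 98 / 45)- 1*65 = -240164380 / 993687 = -241.69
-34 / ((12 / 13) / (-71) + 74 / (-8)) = 3.67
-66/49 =-1.35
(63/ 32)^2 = 3969/ 1024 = 3.88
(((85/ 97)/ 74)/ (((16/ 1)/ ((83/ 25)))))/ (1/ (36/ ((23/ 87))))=0.33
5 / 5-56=-55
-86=-86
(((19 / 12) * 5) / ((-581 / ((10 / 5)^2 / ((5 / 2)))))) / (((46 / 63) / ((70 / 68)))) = -1995 / 64906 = -0.03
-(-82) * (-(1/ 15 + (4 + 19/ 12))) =-4633/ 10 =-463.30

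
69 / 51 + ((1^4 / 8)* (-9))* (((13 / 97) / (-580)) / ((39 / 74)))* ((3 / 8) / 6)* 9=82831703 / 61210880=1.35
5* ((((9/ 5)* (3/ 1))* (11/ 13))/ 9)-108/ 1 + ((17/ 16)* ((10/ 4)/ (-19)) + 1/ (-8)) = -835661/ 7904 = -105.73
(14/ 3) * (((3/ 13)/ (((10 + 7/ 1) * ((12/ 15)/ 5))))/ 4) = 175/ 1768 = 0.10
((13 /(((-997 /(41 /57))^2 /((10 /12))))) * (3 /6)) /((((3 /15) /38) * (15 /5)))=546325 /3059559702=0.00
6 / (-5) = -6 / 5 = -1.20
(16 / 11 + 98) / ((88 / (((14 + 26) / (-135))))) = -1094 / 3267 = -0.33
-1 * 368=-368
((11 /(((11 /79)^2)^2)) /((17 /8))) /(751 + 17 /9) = 18.29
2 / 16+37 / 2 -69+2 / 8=-401 / 8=-50.12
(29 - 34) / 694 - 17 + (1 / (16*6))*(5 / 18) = -10196057 / 599616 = -17.00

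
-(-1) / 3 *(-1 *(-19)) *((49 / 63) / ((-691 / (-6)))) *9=266 / 691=0.38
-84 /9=-28 /3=-9.33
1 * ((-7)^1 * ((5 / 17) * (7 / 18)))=-245 / 306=-0.80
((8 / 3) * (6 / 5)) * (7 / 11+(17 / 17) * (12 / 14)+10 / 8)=676 / 77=8.78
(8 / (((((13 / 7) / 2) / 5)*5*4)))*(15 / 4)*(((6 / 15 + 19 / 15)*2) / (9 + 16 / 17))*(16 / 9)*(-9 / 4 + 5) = 261800 / 19773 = 13.24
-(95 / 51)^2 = -9025 / 2601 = -3.47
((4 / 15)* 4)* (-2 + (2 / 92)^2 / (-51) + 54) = 22446524 / 404685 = 55.47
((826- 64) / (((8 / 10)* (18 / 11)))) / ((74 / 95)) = 663575 / 888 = 747.27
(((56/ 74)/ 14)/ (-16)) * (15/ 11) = -0.00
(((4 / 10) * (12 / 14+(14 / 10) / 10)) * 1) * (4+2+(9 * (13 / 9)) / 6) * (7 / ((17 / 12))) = 34202 / 2125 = 16.10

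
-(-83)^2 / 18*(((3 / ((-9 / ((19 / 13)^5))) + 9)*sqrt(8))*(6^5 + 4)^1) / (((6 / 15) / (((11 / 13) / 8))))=-1390775713432325*sqrt(2) / 130323843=-15092049.40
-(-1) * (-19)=-19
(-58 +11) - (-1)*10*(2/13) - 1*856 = -11719/13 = -901.46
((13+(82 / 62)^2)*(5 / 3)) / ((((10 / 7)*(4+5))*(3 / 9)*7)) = 7087 / 8649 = 0.82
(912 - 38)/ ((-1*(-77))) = 874/ 77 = 11.35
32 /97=0.33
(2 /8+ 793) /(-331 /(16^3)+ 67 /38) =61733888 /130927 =471.51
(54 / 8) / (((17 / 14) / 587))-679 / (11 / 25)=643223 / 374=1719.85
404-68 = 336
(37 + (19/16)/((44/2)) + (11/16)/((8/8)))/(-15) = -2657/1056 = -2.52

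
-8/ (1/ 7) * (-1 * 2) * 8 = 896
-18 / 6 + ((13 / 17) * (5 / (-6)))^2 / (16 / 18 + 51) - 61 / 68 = -1049805 / 269926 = -3.89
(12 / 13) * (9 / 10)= 54 / 65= 0.83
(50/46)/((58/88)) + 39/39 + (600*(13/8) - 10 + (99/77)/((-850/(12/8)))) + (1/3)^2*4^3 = 69632521319/71435700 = 974.76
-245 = -245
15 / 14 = 1.07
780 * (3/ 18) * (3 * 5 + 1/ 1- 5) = 1430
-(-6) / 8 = 3 / 4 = 0.75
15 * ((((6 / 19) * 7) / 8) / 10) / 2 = 63 / 304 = 0.21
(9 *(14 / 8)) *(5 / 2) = 315 / 8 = 39.38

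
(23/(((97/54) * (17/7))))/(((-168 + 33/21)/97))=-60858/19805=-3.07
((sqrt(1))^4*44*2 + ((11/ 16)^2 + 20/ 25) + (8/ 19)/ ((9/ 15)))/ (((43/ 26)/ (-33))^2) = 402714405951/ 11241920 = 35822.56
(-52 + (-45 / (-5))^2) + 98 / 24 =397 / 12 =33.08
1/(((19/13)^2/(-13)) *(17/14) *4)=-15379/12274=-1.25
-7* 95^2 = -63175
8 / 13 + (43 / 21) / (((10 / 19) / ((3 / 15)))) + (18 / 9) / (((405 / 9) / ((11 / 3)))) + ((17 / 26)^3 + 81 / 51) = 4834268753 / 1411792200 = 3.42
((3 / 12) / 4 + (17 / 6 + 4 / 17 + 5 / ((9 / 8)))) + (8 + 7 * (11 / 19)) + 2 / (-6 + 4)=866435 / 46512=18.63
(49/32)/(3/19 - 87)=-931/52800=-0.02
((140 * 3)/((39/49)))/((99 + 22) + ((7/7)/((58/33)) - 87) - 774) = -0.71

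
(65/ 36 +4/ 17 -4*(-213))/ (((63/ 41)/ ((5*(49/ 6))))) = 750035755/ 33048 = 22695.34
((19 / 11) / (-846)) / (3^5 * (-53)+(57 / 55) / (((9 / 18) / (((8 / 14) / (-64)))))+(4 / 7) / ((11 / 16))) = 2660 / 16778217591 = 0.00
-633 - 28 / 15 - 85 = -10798 / 15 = -719.87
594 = 594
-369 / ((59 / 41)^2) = -620289 / 3481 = -178.19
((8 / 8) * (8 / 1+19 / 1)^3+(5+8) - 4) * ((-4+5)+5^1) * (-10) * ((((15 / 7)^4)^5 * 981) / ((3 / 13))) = -1670157251715748741149902343750000 / 79792266297612001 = -20931317397181544.98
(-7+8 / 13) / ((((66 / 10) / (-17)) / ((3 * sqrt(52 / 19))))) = 14110 * sqrt(247) / 2717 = 81.62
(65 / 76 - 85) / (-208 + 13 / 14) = 44765 / 110162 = 0.41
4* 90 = 360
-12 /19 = -0.63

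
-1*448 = -448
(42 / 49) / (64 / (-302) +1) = 906 / 833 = 1.09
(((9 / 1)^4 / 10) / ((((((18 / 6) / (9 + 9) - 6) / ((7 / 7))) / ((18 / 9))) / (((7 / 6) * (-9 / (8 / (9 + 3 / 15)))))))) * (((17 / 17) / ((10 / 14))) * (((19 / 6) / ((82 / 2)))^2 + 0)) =381331881 / 16810000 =22.68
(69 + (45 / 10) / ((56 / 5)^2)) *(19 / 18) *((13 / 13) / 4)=18.22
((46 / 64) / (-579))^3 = -12167 / 6360417533952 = -0.00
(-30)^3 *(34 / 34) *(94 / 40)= -63450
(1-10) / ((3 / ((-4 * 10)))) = 120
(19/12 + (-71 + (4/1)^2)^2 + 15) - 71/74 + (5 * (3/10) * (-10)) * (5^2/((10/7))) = 1233487/444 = 2778.12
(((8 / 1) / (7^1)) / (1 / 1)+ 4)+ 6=78 / 7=11.14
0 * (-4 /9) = 0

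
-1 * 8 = -8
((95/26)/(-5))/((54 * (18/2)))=-0.00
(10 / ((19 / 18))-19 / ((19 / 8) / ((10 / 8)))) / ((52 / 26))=-5 / 19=-0.26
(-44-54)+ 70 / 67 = -6496 / 67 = -96.96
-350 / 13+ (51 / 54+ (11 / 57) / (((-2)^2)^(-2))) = -101773 / 4446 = -22.89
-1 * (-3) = 3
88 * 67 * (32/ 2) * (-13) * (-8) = 9810944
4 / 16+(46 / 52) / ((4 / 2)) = 9 / 13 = 0.69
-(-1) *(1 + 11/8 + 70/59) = 1681/472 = 3.56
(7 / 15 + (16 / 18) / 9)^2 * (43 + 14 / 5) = 12008989 / 820125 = 14.64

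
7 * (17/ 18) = 119/ 18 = 6.61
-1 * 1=-1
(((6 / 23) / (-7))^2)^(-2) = 671898241 / 1296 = 518440.00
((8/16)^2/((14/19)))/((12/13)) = 0.37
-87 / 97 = -0.90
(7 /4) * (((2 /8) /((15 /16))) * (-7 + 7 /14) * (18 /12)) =-91 /20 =-4.55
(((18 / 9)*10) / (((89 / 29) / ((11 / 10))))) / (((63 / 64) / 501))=6818944 / 1869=3648.45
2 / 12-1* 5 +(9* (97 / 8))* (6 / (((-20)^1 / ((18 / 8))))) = -75353 / 960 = -78.49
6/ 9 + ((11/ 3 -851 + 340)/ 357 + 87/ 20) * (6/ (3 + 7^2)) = 186497/ 185640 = 1.00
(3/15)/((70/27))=27/350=0.08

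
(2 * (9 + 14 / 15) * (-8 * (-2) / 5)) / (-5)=-12.71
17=17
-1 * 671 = -671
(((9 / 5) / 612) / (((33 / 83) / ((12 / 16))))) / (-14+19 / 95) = -83 / 206448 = -0.00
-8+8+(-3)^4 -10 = 71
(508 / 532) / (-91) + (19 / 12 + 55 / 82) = 2.24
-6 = -6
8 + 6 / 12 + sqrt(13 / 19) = sqrt(247) / 19 + 17 / 2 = 9.33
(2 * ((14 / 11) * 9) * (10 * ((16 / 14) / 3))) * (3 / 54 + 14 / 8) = 5200 / 33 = 157.58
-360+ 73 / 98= -35207 / 98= -359.26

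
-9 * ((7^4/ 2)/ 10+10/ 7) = -153063/ 140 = -1093.31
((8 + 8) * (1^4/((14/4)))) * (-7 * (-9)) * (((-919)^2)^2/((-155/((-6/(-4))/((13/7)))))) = -2156968646948304/2015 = -1070455904192.71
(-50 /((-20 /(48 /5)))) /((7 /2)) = 48 /7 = 6.86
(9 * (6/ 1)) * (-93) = -5022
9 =9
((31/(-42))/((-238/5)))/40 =31/79968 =0.00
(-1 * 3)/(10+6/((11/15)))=-33/200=-0.16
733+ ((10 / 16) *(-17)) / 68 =23451 / 32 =732.84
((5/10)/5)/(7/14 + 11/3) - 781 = -97622/125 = -780.98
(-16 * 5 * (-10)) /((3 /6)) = 1600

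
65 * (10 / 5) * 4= 520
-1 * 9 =-9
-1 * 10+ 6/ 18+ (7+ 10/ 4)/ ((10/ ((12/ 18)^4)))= -3839/ 405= -9.48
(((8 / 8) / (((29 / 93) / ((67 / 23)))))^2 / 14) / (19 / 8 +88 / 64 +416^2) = 77650722 / 2155786615297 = 0.00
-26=-26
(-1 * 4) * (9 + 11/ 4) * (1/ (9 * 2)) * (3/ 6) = -47/ 36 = -1.31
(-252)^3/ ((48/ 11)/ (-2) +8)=-2750517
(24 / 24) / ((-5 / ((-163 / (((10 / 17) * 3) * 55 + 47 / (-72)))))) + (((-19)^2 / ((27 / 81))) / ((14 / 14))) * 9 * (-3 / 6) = -5750379711 / 1180010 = -4873.16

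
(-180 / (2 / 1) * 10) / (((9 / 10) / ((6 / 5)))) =-1200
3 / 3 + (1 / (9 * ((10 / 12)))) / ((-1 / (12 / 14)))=31 / 35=0.89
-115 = -115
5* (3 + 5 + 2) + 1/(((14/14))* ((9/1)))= 451/9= 50.11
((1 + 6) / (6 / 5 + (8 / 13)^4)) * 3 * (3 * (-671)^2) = 4050689958315 / 191846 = 21114278.94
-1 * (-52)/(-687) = -0.08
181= 181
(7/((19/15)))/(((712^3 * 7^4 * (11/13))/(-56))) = -195/462053601856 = -0.00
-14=-14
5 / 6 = 0.83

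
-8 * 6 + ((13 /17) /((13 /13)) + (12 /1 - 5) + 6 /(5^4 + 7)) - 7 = -253697 /5372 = -47.23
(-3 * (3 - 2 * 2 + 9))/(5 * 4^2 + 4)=-2/7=-0.29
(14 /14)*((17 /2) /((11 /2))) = 1.55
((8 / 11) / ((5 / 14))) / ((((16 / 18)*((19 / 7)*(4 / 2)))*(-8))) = -441 / 8360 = -0.05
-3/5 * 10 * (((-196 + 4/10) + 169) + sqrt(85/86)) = 798/5 - 3 * sqrt(7310)/43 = 153.63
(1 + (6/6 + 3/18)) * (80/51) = 3.40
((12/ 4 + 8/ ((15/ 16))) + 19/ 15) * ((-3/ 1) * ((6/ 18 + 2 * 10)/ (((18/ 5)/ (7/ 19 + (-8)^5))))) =1215285920/ 171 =7106935.20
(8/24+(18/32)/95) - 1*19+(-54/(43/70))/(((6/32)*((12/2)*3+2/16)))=-253198331/5686320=-44.53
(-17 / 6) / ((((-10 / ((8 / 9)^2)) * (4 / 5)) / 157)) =10676 / 243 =43.93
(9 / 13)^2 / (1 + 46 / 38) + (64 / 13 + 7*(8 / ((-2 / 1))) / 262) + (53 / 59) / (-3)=259687021 / 54860442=4.73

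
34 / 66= 17 / 33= 0.52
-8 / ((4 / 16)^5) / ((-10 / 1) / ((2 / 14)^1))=4096 / 35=117.03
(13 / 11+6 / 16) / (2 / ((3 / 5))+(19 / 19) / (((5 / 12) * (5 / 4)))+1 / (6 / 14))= 10275 / 50072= 0.21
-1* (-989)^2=-978121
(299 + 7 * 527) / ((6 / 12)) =7976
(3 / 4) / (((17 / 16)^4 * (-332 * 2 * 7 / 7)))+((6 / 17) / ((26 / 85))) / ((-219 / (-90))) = 3113678694 / 6578698607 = 0.47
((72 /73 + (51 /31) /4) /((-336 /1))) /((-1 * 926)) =4217 /938801024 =0.00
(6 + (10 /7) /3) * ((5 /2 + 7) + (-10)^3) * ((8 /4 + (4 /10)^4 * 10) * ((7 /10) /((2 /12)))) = -37987656 /625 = -60780.25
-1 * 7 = -7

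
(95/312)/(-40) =-19/2496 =-0.01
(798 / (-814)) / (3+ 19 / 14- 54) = 5586 / 282865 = 0.02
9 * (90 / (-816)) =-135 / 136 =-0.99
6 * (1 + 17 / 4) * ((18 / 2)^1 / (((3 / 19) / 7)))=25137 / 2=12568.50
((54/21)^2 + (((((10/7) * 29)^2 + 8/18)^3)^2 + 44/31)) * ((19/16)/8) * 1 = 13865355775964922632352186688890168143/3648490445647773936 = 3800299324479438997.39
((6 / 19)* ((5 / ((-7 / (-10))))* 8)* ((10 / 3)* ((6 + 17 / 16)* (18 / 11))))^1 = 1017000 / 1463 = 695.15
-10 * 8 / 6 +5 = -25 / 3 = -8.33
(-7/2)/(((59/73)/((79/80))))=-40369/9440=-4.28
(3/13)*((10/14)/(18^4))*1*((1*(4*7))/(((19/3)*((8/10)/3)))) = 25/960336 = 0.00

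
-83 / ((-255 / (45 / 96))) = 83 / 544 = 0.15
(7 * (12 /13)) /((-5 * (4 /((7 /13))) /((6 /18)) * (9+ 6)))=-49 /12675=-0.00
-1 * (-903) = 903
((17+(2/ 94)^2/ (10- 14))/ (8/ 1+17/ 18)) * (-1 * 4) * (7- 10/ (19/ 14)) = 2703798/ 965333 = 2.80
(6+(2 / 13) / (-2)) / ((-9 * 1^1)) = -0.66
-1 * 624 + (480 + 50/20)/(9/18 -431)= -538229/861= -625.12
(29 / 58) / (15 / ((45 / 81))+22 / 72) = 18 / 983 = 0.02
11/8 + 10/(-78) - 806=-251083/312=-804.75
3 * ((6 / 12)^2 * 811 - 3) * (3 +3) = 7191 / 2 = 3595.50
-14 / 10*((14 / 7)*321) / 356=-2247 / 890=-2.52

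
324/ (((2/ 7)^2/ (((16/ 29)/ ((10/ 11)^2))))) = 1920996/ 725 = 2649.65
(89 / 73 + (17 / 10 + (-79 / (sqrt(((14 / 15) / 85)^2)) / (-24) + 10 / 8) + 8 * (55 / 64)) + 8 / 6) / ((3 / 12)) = 38282603 / 30660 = 1248.62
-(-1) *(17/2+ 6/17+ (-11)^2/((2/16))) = 33213/34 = 976.85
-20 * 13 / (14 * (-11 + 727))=-0.03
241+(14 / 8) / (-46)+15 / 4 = 45027 / 184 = 244.71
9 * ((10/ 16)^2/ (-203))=-0.02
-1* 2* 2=-4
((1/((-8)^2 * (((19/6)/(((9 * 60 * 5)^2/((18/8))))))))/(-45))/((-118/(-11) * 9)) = -4125/1121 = -3.68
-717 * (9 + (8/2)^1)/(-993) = 3107/331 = 9.39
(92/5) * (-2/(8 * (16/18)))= -207/40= -5.18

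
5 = 5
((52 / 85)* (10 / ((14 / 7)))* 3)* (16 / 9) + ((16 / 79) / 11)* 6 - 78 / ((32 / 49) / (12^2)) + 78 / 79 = -761470819 / 44319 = -17181.59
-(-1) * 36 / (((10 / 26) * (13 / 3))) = 108 / 5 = 21.60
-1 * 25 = -25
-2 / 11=-0.18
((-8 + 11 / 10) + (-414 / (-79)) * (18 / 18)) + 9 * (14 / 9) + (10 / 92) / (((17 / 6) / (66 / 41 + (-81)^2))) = 3344730169 / 12664490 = 264.10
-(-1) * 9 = 9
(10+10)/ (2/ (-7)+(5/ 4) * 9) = 560/ 307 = 1.82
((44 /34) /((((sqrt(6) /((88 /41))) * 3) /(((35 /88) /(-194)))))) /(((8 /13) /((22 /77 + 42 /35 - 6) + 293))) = -0.36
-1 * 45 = -45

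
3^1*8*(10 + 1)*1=264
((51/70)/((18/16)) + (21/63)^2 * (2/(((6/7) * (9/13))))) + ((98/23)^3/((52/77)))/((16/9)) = 704418932309/10761954840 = 65.45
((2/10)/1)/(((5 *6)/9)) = 3/50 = 0.06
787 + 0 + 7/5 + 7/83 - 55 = 304396/415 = 733.48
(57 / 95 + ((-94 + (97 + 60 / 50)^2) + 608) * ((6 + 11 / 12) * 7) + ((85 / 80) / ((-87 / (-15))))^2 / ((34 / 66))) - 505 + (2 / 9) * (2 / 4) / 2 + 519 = 23823308771177 / 48441600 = 491794.42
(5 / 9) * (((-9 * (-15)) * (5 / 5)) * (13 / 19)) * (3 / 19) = 2925 / 361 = 8.10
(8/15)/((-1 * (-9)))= 0.06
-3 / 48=-1 / 16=-0.06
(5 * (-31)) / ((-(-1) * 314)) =-155 / 314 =-0.49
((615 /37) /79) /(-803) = -0.00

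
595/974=0.61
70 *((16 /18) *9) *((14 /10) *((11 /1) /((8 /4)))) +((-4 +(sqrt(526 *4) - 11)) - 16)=2 *sqrt(526) +4281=4326.87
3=3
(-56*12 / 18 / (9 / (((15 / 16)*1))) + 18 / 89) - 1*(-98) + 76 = 136421 / 801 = 170.31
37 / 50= 0.74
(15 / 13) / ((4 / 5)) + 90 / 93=3885 / 1612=2.41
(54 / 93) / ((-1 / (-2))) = 36 / 31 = 1.16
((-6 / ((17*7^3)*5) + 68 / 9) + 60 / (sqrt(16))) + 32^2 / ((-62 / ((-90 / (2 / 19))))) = 115049505941 / 8134245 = 14143.85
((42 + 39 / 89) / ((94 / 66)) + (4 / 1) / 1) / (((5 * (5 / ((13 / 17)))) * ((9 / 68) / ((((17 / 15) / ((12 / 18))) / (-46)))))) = -31243433 / 108235125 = -0.29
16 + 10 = 26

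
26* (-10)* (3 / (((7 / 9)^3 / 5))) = -2843100 / 343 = -8288.92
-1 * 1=-1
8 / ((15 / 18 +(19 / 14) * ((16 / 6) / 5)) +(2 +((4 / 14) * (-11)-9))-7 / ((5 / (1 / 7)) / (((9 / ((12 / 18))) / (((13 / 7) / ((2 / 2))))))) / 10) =-72800 / 79453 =-0.92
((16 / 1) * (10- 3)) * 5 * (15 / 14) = 600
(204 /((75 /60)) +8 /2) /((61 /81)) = 67716 /305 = 222.02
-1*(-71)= 71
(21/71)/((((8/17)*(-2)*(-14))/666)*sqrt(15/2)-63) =-288422289/61433902117-45288*sqrt(30)/61433902117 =-0.00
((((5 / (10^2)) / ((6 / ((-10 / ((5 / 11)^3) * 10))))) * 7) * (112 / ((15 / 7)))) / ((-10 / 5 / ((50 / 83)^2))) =36522640 / 62001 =589.07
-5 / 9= -0.56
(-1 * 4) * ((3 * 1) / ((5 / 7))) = -84 / 5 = -16.80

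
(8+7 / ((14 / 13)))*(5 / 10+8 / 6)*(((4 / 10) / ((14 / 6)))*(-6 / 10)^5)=-77517 / 218750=-0.35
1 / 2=0.50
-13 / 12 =-1.08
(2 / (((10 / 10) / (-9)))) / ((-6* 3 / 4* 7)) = 4 / 7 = 0.57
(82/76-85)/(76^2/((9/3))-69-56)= -9567/205238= -0.05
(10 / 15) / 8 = 1 / 12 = 0.08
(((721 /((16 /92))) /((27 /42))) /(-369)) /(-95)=116081 /630990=0.18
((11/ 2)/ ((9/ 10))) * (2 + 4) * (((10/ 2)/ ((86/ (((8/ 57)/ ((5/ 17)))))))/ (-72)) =-0.01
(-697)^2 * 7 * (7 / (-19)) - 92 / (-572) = -3404063226 / 2717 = -1252875.68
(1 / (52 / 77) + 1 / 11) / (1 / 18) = 8091 / 286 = 28.29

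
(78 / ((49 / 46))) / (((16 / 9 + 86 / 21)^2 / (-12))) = -871884 / 34225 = -25.48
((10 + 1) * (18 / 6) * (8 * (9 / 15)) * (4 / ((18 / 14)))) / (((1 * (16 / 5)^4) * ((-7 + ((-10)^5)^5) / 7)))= -67375 / 20480000000000000000000014336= -0.00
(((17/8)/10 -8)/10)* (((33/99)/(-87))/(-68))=-623/14198400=-0.00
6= 6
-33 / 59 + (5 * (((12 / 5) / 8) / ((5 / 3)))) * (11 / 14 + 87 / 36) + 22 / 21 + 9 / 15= 39355 / 9912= 3.97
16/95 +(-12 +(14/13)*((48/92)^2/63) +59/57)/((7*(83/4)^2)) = 15574515328/94514427735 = 0.16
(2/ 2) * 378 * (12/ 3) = 1512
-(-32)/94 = 16/47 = 0.34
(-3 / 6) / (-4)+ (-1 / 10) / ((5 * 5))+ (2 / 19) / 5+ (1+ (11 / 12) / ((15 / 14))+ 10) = 2051591 / 171000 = 12.00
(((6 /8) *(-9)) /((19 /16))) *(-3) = 324 /19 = 17.05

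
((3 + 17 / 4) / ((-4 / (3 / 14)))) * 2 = -87 / 112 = -0.78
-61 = -61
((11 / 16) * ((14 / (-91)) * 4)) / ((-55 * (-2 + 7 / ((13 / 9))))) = 1 / 370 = 0.00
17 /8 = 2.12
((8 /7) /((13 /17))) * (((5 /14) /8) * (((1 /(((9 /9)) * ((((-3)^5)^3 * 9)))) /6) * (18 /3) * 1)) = -85 /164524567662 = -0.00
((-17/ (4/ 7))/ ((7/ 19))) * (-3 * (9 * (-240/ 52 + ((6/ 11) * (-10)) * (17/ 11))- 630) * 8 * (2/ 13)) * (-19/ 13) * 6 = 1954153.29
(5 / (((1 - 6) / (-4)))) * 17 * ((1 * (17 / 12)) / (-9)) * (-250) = 72250 / 27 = 2675.93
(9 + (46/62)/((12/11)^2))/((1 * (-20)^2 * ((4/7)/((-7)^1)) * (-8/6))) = 2104991/9523200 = 0.22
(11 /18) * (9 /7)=11 /14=0.79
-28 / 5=-5.60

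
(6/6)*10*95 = 950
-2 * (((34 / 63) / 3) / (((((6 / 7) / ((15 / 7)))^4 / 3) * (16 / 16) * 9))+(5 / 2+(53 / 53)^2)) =-26501 / 2268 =-11.68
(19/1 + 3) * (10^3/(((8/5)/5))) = 68750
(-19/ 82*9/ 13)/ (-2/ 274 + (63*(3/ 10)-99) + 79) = 117135/ 808561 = 0.14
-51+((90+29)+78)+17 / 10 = 1477 / 10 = 147.70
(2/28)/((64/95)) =0.11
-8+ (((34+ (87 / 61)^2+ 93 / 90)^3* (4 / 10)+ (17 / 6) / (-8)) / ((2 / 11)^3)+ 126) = 377195941966807410923129 / 111284008619760000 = 3389489.17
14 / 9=1.56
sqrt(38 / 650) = sqrt(247) / 65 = 0.24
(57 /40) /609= 19 /8120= 0.00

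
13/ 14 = 0.93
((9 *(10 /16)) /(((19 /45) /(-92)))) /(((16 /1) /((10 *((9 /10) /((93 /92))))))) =-3213675 /4712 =-682.02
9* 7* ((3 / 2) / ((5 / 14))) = 1323 / 5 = 264.60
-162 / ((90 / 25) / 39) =-1755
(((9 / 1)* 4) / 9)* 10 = 40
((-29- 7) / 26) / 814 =-9 / 5291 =-0.00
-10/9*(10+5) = -50/3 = -16.67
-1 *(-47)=47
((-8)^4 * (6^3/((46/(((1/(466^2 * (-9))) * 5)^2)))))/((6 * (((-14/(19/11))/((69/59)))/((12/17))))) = -486400/227622580382351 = -0.00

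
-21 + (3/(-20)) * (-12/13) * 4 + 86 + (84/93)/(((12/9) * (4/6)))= 268277/4030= 66.57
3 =3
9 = 9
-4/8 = -1/2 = -0.50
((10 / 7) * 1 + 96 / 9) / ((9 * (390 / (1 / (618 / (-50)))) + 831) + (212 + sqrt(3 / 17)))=-2285333885 / 8000041596519 - 3175 * sqrt(51) / 8000041596519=-0.00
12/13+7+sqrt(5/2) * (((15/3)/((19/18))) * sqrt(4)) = 103/13+90 * sqrt(10)/19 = 22.90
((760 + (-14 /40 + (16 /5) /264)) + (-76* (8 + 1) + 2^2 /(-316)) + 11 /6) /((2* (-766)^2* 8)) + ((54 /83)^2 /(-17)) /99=-0.00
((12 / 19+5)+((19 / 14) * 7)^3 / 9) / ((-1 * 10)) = -27605 / 2736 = -10.09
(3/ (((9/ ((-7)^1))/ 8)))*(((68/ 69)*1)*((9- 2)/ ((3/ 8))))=-213248/ 621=-343.39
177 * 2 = 354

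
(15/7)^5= 759375/16807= 45.18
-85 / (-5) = 17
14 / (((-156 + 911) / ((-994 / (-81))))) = 13916 / 61155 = 0.23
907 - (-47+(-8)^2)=890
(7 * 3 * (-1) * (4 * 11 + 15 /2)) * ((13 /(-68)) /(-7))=-4017 /136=-29.54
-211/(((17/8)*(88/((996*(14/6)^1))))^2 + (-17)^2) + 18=26956900658/1560917033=17.27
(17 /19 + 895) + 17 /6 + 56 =108839 /114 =954.73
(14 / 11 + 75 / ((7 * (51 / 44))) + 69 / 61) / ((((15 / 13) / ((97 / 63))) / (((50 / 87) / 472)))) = 0.02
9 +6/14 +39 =339/7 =48.43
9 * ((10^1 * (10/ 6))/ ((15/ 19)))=190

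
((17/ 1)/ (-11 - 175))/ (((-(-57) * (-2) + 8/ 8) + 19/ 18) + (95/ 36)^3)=132192/ 135330655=0.00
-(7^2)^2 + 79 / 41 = -98362 / 41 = -2399.07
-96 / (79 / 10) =-960 / 79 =-12.15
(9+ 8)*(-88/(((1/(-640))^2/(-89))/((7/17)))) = 22455910400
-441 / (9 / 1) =-49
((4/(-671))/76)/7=-1/89243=-0.00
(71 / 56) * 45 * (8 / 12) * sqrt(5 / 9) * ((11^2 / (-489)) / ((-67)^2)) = -42955 * sqrt(5) / 61463388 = -0.00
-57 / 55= -1.04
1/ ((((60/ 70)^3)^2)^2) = 13841287201/ 2176782336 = 6.36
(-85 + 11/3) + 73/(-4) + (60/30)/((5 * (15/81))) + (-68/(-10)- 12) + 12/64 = -122923/1200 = -102.44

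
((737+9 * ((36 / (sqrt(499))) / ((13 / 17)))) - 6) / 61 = 5508 * sqrt(499) / 395707+731 / 61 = 12.29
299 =299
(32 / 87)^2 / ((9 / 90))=10240 / 7569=1.35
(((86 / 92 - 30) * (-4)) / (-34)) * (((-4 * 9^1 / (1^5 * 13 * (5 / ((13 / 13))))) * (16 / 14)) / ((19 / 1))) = 55008 / 482885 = 0.11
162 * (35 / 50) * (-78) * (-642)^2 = -18228365064 / 5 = -3645673012.80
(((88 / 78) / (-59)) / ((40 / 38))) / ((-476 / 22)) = 2299 / 2738190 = 0.00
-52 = -52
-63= -63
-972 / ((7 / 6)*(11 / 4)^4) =-1492992 / 102487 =-14.57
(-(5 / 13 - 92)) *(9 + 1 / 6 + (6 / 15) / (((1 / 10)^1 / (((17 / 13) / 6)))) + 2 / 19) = 5968101 / 6422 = 929.32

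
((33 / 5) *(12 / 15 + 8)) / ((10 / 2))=1452 / 125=11.62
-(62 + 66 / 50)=-1583 / 25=-63.32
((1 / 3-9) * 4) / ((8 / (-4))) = 52 / 3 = 17.33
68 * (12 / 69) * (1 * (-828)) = -9792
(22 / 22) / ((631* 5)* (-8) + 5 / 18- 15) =-18 / 454585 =-0.00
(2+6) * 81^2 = 52488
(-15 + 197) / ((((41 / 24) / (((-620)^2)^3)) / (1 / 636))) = 20675285752576000000 / 2173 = 9514627589772664.52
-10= -10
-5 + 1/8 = -39/8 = -4.88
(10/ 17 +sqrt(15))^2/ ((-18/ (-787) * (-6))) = -145.03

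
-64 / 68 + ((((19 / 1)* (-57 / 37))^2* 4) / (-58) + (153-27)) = 44526100 / 674917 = 65.97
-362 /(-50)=7.24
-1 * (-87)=87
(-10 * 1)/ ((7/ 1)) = -10/ 7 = -1.43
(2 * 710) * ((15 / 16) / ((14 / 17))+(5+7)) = 1044765 / 56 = 18656.52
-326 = -326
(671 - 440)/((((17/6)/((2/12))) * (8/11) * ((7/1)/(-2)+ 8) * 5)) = 847/1020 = 0.83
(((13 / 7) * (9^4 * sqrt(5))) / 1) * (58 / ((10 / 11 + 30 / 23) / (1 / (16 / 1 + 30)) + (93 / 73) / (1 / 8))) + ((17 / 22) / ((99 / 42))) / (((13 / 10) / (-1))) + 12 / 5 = 50678 / 23595 + 1986218091 * sqrt(5) / 314804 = 14110.35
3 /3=1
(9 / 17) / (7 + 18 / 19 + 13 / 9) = 1539 / 27302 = 0.06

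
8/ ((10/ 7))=28/ 5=5.60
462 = 462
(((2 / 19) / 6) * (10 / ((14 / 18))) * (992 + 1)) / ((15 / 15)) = 29790 / 133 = 223.98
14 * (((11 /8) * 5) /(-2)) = -385 /8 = -48.12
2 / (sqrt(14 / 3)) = sqrt(42) / 7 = 0.93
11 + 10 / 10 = 12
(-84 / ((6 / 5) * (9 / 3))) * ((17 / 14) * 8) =-680 / 3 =-226.67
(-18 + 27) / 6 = 3 / 2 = 1.50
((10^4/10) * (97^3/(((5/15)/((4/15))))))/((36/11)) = 2007880600/9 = 223097844.44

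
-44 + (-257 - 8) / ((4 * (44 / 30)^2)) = -144809 / 1936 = -74.80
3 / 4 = 0.75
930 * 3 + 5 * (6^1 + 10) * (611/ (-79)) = 171530/ 79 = 2171.27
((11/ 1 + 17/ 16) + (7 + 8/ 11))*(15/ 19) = 15.62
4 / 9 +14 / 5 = 146 / 45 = 3.24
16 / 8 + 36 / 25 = 86 / 25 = 3.44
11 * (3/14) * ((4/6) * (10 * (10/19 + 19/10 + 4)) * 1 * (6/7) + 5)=183117/1862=98.34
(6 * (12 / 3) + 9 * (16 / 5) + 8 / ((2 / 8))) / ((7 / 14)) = 848 / 5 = 169.60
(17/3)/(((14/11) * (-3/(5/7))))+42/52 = -1447/5733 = -0.25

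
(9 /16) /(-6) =-3 /32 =-0.09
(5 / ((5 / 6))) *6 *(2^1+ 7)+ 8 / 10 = 1624 / 5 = 324.80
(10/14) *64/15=64/21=3.05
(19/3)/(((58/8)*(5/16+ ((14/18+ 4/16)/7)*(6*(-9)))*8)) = -1064/74211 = -0.01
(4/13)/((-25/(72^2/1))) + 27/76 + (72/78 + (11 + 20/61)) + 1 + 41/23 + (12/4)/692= -5581253967/115291525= -48.41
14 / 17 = 0.82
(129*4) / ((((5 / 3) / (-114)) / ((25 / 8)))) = -110295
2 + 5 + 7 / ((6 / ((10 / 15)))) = 70 / 9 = 7.78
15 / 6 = 5 / 2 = 2.50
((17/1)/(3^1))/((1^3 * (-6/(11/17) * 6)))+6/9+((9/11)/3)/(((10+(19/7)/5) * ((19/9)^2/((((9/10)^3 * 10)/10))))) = 500293637/879179400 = 0.57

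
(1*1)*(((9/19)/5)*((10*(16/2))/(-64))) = -9/76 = -0.12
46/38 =23/19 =1.21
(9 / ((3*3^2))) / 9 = 1 / 27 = 0.04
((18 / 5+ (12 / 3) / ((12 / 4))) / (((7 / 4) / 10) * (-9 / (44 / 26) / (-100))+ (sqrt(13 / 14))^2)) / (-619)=-9116800 / 1072850181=-0.01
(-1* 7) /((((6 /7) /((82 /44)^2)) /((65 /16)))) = -5353985 /46464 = -115.23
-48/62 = -24/31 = -0.77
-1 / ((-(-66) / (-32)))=16 / 33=0.48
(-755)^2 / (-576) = -570025 / 576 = -989.63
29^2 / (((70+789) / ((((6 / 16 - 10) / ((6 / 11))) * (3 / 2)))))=-712327 / 27488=-25.91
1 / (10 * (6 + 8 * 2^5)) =1 / 2620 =0.00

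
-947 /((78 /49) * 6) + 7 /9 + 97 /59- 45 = -141.73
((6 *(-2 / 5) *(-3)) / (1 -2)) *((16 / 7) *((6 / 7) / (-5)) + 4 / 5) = -144 / 49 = -2.94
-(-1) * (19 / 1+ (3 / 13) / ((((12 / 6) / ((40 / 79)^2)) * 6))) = 1541927 / 81133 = 19.00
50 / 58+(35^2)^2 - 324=43508754 / 29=1500301.86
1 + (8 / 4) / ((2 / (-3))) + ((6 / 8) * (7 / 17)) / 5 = -659 / 340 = -1.94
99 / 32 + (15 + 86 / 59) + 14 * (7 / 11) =591067 / 20768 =28.46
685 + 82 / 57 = 39127 / 57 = 686.44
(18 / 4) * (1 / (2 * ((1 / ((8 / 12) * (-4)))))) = -6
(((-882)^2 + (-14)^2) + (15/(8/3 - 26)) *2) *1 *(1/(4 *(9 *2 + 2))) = 5446831/560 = 9726.48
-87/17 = -5.12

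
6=6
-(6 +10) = -16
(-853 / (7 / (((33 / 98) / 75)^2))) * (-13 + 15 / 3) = 206426 / 10504375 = 0.02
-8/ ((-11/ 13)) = 104/ 11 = 9.45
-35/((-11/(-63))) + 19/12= -26251/132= -198.87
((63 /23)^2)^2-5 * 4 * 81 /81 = 10156141 /279841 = 36.29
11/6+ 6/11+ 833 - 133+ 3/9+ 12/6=46511/66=704.71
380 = 380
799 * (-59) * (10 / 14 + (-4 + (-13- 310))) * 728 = 11197684576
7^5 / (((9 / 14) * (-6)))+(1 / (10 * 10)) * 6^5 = -2888737 / 675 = -4279.61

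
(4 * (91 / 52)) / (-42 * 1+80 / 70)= -49 / 286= -0.17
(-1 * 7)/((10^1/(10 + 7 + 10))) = -18.90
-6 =-6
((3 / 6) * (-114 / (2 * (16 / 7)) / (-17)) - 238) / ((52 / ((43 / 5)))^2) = -238655977 / 36774400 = -6.49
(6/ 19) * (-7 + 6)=-6/ 19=-0.32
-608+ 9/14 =-8503/14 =-607.36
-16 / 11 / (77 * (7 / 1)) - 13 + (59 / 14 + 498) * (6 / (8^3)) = -21605845 / 3035648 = -7.12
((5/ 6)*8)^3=8000/ 27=296.30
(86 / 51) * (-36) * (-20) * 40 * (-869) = -717446400 / 17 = -42202729.41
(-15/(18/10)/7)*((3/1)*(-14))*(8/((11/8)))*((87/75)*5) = 1687.27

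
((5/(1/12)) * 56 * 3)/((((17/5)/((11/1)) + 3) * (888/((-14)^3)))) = -4527600/481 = -9412.89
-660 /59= -11.19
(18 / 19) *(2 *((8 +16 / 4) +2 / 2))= 468 / 19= 24.63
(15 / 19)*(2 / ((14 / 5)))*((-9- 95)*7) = -7800 / 19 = -410.53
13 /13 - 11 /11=0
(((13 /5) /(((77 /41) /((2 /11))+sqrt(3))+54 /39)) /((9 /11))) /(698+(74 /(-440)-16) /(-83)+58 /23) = 159885823730776 /403951457622384279-13649258276368 * sqrt(3) /403951457622384279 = 0.00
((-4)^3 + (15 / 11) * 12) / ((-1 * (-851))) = -524 / 9361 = -0.06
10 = 10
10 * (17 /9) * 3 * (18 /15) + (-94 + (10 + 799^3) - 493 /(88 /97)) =44887201883 /88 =510081839.58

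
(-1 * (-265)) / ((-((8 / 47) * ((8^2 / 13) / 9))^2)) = -8013335265 / 262144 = -30568.45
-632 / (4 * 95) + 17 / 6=667 / 570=1.17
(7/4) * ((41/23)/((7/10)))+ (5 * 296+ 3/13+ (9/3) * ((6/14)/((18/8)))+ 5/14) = 3109394/2093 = 1485.62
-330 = -330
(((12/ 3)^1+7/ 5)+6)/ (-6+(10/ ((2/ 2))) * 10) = 57/ 470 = 0.12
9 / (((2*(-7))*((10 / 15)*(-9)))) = 3 / 28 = 0.11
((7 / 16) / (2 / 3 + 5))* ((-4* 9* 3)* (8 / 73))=-1134 / 1241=-0.91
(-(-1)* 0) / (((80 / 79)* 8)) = 0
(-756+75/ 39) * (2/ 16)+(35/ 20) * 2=-90.76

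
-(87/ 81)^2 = -841/ 729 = -1.15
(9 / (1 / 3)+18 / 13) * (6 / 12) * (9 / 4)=3321 / 104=31.93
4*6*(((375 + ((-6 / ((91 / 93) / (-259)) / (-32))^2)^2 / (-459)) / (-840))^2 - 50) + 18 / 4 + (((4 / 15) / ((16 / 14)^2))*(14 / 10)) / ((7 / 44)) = 131467358531008633897973646217 / 29768150511804026034585600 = 4416.38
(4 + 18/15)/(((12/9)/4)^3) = 702/5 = 140.40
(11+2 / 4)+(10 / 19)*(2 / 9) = 3973 / 342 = 11.62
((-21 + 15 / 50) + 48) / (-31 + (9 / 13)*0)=-273 / 310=-0.88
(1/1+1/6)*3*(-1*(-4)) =14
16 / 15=1.07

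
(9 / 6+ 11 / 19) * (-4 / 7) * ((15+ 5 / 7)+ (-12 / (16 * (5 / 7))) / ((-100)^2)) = -91473073 / 4900000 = -18.67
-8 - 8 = -16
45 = 45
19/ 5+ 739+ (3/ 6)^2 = 14861/ 20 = 743.05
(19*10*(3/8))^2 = 81225/16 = 5076.56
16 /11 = 1.45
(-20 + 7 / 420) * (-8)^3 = 10231.47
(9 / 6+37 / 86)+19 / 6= 1315 / 258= 5.10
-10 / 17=-0.59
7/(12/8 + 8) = 14/19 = 0.74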